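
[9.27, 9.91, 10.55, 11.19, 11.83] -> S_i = 9.27 + 0.64*i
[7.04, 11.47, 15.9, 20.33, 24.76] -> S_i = 7.04 + 4.43*i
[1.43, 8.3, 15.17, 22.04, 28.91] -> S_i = 1.43 + 6.87*i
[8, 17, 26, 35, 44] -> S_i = 8 + 9*i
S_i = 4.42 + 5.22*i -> [4.42, 9.64, 14.86, 20.08, 25.3]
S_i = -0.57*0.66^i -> [-0.57, -0.38, -0.25, -0.16, -0.11]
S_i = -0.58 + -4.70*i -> [-0.58, -5.28, -9.98, -14.68, -19.38]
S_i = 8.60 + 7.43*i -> [8.6, 16.03, 23.46, 30.89, 38.32]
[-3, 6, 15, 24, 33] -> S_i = -3 + 9*i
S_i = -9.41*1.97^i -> [-9.41, -18.54, -36.52, -71.94, -141.73]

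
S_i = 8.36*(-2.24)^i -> [8.36, -18.73, 41.95, -93.96, 210.47]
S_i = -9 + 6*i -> [-9, -3, 3, 9, 15]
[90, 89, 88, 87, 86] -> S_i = 90 + -1*i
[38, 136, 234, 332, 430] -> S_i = 38 + 98*i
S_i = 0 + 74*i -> [0, 74, 148, 222, 296]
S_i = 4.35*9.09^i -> [4.35, 39.54, 359.43, 3267.24, 29699.2]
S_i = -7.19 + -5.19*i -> [-7.19, -12.38, -17.57, -22.76, -27.95]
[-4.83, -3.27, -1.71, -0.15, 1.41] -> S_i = -4.83 + 1.56*i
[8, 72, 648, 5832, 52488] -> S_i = 8*9^i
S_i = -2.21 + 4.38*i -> [-2.21, 2.17, 6.55, 10.93, 15.31]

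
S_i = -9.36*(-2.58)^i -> [-9.36, 24.15, -62.3, 160.74, -414.72]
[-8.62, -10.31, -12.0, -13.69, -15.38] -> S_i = -8.62 + -1.69*i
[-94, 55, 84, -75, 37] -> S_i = Random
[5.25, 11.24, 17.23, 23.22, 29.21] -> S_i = 5.25 + 5.99*i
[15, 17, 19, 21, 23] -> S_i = 15 + 2*i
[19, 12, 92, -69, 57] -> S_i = Random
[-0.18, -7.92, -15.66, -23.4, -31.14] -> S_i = -0.18 + -7.74*i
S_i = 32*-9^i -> [32, -288, 2592, -23328, 209952]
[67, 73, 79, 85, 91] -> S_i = 67 + 6*i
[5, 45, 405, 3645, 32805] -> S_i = 5*9^i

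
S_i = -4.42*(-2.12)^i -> [-4.42, 9.37, -19.87, 42.11, -89.28]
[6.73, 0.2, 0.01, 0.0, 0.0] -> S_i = 6.73*0.03^i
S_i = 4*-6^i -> [4, -24, 144, -864, 5184]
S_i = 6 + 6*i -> [6, 12, 18, 24, 30]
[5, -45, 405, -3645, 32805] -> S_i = 5*-9^i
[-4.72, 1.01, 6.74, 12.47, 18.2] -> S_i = -4.72 + 5.73*i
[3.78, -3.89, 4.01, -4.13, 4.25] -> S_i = 3.78*(-1.03)^i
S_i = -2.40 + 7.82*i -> [-2.4, 5.42, 13.24, 21.06, 28.88]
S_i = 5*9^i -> [5, 45, 405, 3645, 32805]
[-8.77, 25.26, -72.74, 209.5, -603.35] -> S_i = -8.77*(-2.88)^i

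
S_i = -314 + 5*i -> [-314, -309, -304, -299, -294]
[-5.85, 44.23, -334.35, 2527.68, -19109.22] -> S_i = -5.85*(-7.56)^i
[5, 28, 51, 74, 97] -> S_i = 5 + 23*i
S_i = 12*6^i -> [12, 72, 432, 2592, 15552]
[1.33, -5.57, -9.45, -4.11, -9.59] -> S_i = Random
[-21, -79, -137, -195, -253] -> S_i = -21 + -58*i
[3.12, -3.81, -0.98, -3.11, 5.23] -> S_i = Random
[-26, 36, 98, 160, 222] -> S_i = -26 + 62*i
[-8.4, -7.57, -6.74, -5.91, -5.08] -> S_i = -8.40 + 0.83*i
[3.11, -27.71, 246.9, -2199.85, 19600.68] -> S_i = 3.11*(-8.91)^i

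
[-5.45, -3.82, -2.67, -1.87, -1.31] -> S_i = -5.45*0.70^i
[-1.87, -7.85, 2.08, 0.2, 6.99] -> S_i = Random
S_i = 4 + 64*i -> [4, 68, 132, 196, 260]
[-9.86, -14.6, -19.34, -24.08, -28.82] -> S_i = -9.86 + -4.74*i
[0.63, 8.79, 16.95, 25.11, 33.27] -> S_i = 0.63 + 8.16*i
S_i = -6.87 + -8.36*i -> [-6.87, -15.23, -23.59, -31.95, -40.31]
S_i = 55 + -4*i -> [55, 51, 47, 43, 39]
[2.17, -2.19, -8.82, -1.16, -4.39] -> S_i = Random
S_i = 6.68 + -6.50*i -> [6.68, 0.18, -6.32, -12.82, -19.32]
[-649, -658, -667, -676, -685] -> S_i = -649 + -9*i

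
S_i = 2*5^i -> [2, 10, 50, 250, 1250]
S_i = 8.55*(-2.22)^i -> [8.55, -18.98, 42.14, -93.55, 207.67]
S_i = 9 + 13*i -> [9, 22, 35, 48, 61]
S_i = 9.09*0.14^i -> [9.09, 1.27, 0.18, 0.02, 0.0]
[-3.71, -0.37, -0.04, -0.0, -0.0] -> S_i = -3.71*0.10^i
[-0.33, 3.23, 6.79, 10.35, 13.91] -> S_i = -0.33 + 3.56*i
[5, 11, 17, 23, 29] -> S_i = 5 + 6*i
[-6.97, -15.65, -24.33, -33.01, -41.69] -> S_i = -6.97 + -8.68*i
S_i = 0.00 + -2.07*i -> [0.0, -2.07, -4.14, -6.21, -8.28]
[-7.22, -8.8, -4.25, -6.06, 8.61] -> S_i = Random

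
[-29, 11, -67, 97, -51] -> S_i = Random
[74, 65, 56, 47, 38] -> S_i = 74 + -9*i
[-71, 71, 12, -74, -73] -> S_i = Random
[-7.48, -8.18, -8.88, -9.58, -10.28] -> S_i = -7.48 + -0.70*i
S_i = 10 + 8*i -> [10, 18, 26, 34, 42]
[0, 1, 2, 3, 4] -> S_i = 0 + 1*i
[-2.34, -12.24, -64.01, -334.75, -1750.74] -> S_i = -2.34*5.23^i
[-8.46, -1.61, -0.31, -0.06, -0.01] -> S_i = -8.46*0.19^i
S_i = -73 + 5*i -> [-73, -68, -63, -58, -53]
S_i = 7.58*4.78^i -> [7.58, 36.23, 173.19, 827.85, 3957.13]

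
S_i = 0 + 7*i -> [0, 7, 14, 21, 28]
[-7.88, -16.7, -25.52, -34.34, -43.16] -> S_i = -7.88 + -8.82*i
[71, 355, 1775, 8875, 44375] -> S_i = 71*5^i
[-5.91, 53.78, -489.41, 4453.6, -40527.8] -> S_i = -5.91*(-9.10)^i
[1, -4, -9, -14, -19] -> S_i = 1 + -5*i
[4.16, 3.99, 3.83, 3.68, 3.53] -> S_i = 4.16*0.96^i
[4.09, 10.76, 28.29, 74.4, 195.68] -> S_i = 4.09*2.63^i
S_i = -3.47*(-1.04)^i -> [-3.47, 3.61, -3.75, 3.9, -4.06]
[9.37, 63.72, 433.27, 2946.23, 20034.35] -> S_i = 9.37*6.80^i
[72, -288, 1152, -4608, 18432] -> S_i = 72*-4^i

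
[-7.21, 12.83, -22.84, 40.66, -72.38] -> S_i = -7.21*(-1.78)^i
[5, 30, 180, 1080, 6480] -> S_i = 5*6^i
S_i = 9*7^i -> [9, 63, 441, 3087, 21609]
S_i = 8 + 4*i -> [8, 12, 16, 20, 24]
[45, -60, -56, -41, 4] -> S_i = Random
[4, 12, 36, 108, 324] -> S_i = 4*3^i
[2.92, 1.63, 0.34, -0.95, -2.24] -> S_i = 2.92 + -1.29*i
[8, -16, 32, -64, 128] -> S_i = 8*-2^i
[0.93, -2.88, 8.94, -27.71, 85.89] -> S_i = 0.93*(-3.10)^i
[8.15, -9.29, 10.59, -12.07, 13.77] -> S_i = 8.15*(-1.14)^i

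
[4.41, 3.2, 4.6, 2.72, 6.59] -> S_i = Random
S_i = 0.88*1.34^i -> [0.88, 1.18, 1.58, 2.12, 2.84]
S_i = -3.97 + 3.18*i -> [-3.97, -0.79, 2.39, 5.57, 8.75]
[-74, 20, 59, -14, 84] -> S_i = Random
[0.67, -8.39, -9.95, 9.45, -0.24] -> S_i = Random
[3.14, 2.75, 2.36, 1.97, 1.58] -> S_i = 3.14 + -0.39*i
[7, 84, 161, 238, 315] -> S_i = 7 + 77*i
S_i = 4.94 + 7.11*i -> [4.94, 12.05, 19.16, 26.27, 33.38]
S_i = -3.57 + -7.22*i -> [-3.57, -10.79, -18.01, -25.23, -32.45]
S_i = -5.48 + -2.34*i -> [-5.48, -7.82, -10.16, -12.5, -14.84]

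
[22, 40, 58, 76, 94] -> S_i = 22 + 18*i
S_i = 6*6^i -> [6, 36, 216, 1296, 7776]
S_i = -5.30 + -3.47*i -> [-5.3, -8.77, -12.24, -15.71, -19.18]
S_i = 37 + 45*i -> [37, 82, 127, 172, 217]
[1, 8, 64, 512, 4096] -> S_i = 1*8^i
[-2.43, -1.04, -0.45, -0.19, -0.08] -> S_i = -2.43*0.43^i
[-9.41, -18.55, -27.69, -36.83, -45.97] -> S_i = -9.41 + -9.14*i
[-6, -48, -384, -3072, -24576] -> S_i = -6*8^i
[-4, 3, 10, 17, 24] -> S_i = -4 + 7*i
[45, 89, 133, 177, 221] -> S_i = 45 + 44*i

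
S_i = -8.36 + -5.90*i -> [-8.36, -14.26, -20.16, -26.06, -31.96]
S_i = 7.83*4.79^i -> [7.83, 37.51, 179.65, 860.53, 4121.96]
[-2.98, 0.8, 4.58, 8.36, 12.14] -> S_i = -2.98 + 3.78*i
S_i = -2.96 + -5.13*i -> [-2.96, -8.09, -13.22, -18.35, -23.48]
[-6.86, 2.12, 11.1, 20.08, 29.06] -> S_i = -6.86 + 8.98*i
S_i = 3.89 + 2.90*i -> [3.89, 6.79, 9.69, 12.59, 15.49]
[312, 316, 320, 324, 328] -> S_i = 312 + 4*i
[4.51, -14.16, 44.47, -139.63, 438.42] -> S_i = 4.51*(-3.14)^i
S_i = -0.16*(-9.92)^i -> [-0.16, 1.59, -15.75, 156.19, -1549.41]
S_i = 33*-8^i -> [33, -264, 2112, -16896, 135168]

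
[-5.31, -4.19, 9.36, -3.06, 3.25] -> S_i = Random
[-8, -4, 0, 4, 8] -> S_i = -8 + 4*i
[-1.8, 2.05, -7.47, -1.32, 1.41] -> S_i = Random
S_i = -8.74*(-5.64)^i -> [-8.74, 49.29, -278.02, 1568.01, -8843.57]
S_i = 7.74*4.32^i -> [7.74, 33.44, 144.45, 624.01, 2695.73]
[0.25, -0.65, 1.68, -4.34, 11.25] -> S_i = 0.25*(-2.59)^i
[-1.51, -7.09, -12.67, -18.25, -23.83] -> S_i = -1.51 + -5.58*i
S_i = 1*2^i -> [1, 2, 4, 8, 16]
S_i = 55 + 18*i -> [55, 73, 91, 109, 127]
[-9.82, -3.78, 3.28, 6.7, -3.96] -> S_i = Random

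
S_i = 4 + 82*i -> [4, 86, 168, 250, 332]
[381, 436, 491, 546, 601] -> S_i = 381 + 55*i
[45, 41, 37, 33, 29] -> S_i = 45 + -4*i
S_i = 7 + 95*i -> [7, 102, 197, 292, 387]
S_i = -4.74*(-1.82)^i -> [-4.74, 8.63, -15.7, 28.58, -52.01]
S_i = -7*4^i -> [-7, -28, -112, -448, -1792]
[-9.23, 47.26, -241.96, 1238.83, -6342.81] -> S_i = -9.23*(-5.12)^i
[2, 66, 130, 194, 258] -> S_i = 2 + 64*i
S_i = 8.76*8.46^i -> [8.76, 74.11, 626.97, 5304.14, 44873.05]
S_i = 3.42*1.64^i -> [3.42, 5.61, 9.2, 15.09, 24.74]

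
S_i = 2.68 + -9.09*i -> [2.68, -6.41, -15.5, -24.59, -33.68]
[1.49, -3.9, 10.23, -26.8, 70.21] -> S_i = 1.49*(-2.62)^i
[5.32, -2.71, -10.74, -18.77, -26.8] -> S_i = 5.32 + -8.03*i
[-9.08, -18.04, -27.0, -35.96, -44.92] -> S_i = -9.08 + -8.96*i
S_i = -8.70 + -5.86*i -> [-8.7, -14.56, -20.42, -26.28, -32.14]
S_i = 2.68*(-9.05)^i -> [2.68, -24.25, 219.5, -1986.46, 17977.49]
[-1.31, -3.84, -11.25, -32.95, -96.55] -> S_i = -1.31*2.93^i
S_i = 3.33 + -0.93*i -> [3.33, 2.4, 1.47, 0.54, -0.39]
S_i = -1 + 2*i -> [-1, 1, 3, 5, 7]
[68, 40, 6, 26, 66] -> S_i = Random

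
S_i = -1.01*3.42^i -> [-1.01, -3.45, -11.81, -40.4, -138.17]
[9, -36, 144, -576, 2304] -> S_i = 9*-4^i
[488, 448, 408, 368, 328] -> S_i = 488 + -40*i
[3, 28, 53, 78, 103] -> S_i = 3 + 25*i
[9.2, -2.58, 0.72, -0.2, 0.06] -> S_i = 9.20*(-0.28)^i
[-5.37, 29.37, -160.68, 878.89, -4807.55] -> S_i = -5.37*(-5.47)^i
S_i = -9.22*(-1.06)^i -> [-9.22, 9.77, -10.36, 10.98, -11.64]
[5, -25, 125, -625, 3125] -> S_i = 5*-5^i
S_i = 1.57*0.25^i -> [1.57, 0.39, 0.1, 0.02, 0.01]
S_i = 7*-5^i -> [7, -35, 175, -875, 4375]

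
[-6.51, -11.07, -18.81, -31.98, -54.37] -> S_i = -6.51*1.70^i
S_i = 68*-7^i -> [68, -476, 3332, -23324, 163268]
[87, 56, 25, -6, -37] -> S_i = 87 + -31*i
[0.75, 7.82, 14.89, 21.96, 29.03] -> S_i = 0.75 + 7.07*i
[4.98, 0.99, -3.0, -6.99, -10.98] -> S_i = 4.98 + -3.99*i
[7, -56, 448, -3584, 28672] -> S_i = 7*-8^i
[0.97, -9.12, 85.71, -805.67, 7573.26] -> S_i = 0.97*(-9.40)^i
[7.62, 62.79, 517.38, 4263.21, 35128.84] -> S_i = 7.62*8.24^i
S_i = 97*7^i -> [97, 679, 4753, 33271, 232897]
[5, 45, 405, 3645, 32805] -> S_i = 5*9^i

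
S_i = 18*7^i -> [18, 126, 882, 6174, 43218]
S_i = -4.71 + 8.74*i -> [-4.71, 4.03, 12.77, 21.51, 30.25]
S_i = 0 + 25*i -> [0, 25, 50, 75, 100]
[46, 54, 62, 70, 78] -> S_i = 46 + 8*i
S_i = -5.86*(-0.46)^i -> [-5.86, 2.7, -1.24, 0.57, -0.26]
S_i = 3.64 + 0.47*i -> [3.64, 4.11, 4.58, 5.05, 5.52]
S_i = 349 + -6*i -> [349, 343, 337, 331, 325]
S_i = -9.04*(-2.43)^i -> [-9.04, 21.97, -53.38, 129.71, -315.21]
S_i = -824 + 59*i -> [-824, -765, -706, -647, -588]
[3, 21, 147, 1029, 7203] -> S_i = 3*7^i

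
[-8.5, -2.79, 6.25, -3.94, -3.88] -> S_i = Random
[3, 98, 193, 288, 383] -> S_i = 3 + 95*i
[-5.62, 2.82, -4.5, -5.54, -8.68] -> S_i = Random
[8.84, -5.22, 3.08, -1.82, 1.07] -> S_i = 8.84*(-0.59)^i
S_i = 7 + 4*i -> [7, 11, 15, 19, 23]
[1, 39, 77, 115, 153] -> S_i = 1 + 38*i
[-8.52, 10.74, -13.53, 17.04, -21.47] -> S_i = -8.52*(-1.26)^i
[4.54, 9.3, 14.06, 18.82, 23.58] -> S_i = 4.54 + 4.76*i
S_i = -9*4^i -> [-9, -36, -144, -576, -2304]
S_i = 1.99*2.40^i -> [1.99, 4.78, 11.46, 27.51, 66.02]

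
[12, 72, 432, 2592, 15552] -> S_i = 12*6^i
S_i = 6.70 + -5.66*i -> [6.7, 1.04, -4.62, -10.28, -15.94]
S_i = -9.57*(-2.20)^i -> [-9.57, 21.05, -46.32, 101.9, -224.18]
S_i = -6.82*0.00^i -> [-6.82, -0.0, -0.0, -0.0, -0.0]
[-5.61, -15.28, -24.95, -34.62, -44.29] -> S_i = -5.61 + -9.67*i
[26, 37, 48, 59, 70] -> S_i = 26 + 11*i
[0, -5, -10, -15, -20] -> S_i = 0 + -5*i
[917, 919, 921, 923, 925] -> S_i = 917 + 2*i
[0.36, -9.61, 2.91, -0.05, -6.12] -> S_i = Random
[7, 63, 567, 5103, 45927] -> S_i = 7*9^i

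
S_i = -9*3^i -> [-9, -27, -81, -243, -729]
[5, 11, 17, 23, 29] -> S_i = 5 + 6*i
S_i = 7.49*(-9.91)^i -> [7.49, -74.23, 735.58, -7289.58, 72239.78]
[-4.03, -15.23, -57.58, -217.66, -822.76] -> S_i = -4.03*3.78^i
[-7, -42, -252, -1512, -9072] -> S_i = -7*6^i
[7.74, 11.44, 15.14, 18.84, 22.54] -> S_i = 7.74 + 3.70*i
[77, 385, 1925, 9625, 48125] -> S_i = 77*5^i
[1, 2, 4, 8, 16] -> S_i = 1*2^i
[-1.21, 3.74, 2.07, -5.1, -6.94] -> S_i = Random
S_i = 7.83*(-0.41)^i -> [7.83, -3.21, 1.32, -0.54, 0.22]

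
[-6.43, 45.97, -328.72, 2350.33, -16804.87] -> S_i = -6.43*(-7.15)^i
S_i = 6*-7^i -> [6, -42, 294, -2058, 14406]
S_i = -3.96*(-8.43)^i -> [-3.96, 33.38, -281.42, 2372.35, -19998.87]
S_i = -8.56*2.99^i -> [-8.56, -25.59, -76.53, -228.82, -684.16]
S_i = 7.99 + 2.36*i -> [7.99, 10.35, 12.71, 15.07, 17.43]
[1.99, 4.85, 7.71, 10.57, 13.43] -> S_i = 1.99 + 2.86*i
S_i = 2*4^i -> [2, 8, 32, 128, 512]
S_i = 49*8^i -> [49, 392, 3136, 25088, 200704]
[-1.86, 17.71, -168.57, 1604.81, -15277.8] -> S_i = -1.86*(-9.52)^i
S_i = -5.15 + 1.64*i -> [-5.15, -3.51, -1.87, -0.23, 1.41]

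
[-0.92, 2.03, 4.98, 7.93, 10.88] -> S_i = -0.92 + 2.95*i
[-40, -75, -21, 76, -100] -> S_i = Random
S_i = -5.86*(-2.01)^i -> [-5.86, 11.78, -23.67, 47.59, -95.65]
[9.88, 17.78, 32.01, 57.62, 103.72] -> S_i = 9.88*1.80^i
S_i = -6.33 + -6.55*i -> [-6.33, -12.88, -19.43, -25.98, -32.53]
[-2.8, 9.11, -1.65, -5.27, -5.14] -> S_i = Random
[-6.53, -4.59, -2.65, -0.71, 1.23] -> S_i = -6.53 + 1.94*i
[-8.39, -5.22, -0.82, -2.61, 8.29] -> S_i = Random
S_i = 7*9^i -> [7, 63, 567, 5103, 45927]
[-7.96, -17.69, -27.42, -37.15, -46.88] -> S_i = -7.96 + -9.73*i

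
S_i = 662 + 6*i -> [662, 668, 674, 680, 686]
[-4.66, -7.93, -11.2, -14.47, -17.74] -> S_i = -4.66 + -3.27*i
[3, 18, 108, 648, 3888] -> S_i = 3*6^i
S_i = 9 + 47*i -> [9, 56, 103, 150, 197]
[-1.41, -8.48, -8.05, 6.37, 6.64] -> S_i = Random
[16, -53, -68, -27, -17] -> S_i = Random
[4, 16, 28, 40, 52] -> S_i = 4 + 12*i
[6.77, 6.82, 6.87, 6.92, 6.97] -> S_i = 6.77 + 0.05*i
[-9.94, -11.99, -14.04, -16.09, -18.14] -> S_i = -9.94 + -2.05*i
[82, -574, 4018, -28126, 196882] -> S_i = 82*-7^i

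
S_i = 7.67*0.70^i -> [7.67, 5.37, 3.76, 2.63, 1.84]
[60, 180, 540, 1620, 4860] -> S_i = 60*3^i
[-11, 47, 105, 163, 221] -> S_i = -11 + 58*i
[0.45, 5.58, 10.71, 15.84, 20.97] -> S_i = 0.45 + 5.13*i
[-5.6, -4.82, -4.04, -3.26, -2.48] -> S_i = -5.60 + 0.78*i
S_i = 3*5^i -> [3, 15, 75, 375, 1875]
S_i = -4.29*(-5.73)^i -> [-4.29, 24.58, -140.85, 807.09, -4624.62]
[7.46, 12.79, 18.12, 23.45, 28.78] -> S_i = 7.46 + 5.33*i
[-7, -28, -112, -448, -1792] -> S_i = -7*4^i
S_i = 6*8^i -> [6, 48, 384, 3072, 24576]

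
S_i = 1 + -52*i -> [1, -51, -103, -155, -207]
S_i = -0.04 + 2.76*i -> [-0.04, 2.72, 5.48, 8.24, 11.0]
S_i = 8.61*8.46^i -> [8.61, 72.84, 616.23, 5213.32, 44104.67]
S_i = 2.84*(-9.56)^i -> [2.84, -27.15, 259.56, -2481.37, 23721.92]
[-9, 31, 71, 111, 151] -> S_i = -9 + 40*i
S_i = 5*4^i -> [5, 20, 80, 320, 1280]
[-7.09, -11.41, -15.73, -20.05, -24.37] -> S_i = -7.09 + -4.32*i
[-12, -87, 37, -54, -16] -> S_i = Random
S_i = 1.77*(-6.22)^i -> [1.77, -11.01, 68.48, -425.94, 2649.32]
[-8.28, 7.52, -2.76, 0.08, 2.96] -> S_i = Random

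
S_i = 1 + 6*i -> [1, 7, 13, 19, 25]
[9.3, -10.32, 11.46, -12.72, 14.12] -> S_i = 9.30*(-1.11)^i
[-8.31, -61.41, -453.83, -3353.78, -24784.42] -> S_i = -8.31*7.39^i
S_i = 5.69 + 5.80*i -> [5.69, 11.49, 17.29, 23.09, 28.89]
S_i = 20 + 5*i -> [20, 25, 30, 35, 40]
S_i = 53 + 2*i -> [53, 55, 57, 59, 61]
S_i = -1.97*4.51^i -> [-1.97, -8.88, -40.07, -180.72, -815.03]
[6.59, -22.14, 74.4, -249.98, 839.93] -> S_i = 6.59*(-3.36)^i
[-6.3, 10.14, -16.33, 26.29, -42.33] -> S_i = -6.30*(-1.61)^i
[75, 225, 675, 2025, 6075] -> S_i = 75*3^i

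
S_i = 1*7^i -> [1, 7, 49, 343, 2401]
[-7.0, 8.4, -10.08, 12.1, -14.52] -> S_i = -7.00*(-1.20)^i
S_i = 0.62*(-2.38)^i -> [0.62, -1.48, 3.51, -8.36, 19.89]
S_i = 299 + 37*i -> [299, 336, 373, 410, 447]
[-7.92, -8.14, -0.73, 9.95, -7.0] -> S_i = Random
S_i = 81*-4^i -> [81, -324, 1296, -5184, 20736]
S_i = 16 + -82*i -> [16, -66, -148, -230, -312]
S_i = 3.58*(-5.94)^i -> [3.58, -21.27, 126.32, -750.31, 4456.86]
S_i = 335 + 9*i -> [335, 344, 353, 362, 371]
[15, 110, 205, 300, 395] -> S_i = 15 + 95*i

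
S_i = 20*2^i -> [20, 40, 80, 160, 320]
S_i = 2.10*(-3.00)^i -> [2.1, -6.3, 18.9, -56.7, 170.1]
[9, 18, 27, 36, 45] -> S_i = 9 + 9*i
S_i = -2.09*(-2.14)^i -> [-2.09, 4.47, -9.57, 20.48, -43.83]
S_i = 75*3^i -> [75, 225, 675, 2025, 6075]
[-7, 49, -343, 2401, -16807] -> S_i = -7*-7^i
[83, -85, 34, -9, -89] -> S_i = Random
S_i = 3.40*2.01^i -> [3.4, 6.83, 13.74, 27.61, 55.5]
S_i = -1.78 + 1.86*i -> [-1.78, 0.08, 1.94, 3.8, 5.66]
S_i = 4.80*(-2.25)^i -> [4.8, -10.8, 24.3, -54.68, 123.02]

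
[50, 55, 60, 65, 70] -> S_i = 50 + 5*i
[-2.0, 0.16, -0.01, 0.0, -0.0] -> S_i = -2.00*(-0.08)^i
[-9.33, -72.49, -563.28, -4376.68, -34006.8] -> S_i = -9.33*7.77^i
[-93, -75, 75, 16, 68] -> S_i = Random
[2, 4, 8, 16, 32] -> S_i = 2*2^i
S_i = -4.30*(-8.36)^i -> [-4.3, 35.95, -300.53, 2512.39, -21003.59]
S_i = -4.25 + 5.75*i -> [-4.25, 1.5, 7.25, 13.0, 18.75]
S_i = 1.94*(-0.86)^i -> [1.94, -1.67, 1.43, -1.23, 1.06]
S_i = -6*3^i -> [-6, -18, -54, -162, -486]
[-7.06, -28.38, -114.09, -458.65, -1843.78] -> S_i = -7.06*4.02^i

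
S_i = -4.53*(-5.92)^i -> [-4.53, 26.82, -158.76, 939.86, -5563.97]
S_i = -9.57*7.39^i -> [-9.57, -70.72, -522.64, -3862.29, -28542.35]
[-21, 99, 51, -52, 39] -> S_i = Random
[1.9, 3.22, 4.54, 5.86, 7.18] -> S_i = 1.90 + 1.32*i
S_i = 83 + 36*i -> [83, 119, 155, 191, 227]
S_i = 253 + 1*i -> [253, 254, 255, 256, 257]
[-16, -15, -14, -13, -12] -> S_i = -16 + 1*i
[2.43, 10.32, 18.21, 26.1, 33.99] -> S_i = 2.43 + 7.89*i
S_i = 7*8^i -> [7, 56, 448, 3584, 28672]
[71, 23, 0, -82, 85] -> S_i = Random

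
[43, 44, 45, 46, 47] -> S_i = 43 + 1*i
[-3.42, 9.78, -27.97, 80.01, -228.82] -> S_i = -3.42*(-2.86)^i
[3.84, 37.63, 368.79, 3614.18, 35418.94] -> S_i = 3.84*9.80^i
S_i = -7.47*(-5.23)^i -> [-7.47, 39.07, -204.33, 1068.63, -5588.91]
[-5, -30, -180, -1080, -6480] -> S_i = -5*6^i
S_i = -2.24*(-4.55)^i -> [-2.24, 10.19, -46.37, 211.0, -960.05]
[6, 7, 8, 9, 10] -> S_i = 6 + 1*i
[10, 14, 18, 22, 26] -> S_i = 10 + 4*i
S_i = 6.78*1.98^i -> [6.78, 13.42, 26.58, 52.63, 104.21]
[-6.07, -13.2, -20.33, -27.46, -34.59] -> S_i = -6.07 + -7.13*i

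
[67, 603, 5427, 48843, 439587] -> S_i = 67*9^i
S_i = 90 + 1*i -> [90, 91, 92, 93, 94]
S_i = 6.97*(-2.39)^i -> [6.97, -16.66, 39.81, -95.15, 227.42]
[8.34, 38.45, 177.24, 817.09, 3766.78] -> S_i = 8.34*4.61^i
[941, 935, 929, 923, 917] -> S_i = 941 + -6*i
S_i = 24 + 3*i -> [24, 27, 30, 33, 36]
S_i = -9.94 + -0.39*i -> [-9.94, -10.33, -10.72, -11.11, -11.5]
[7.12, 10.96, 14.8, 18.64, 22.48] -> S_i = 7.12 + 3.84*i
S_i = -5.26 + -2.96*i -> [-5.26, -8.22, -11.18, -14.14, -17.1]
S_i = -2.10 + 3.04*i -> [-2.1, 0.94, 3.98, 7.02, 10.06]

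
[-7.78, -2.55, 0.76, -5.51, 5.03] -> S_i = Random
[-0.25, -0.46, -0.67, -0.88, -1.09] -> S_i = -0.25 + -0.21*i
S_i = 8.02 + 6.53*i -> [8.02, 14.55, 21.08, 27.61, 34.14]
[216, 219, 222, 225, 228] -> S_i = 216 + 3*i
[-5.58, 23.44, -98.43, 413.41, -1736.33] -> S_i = -5.58*(-4.20)^i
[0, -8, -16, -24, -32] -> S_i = 0 + -8*i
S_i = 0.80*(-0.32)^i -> [0.8, -0.26, 0.08, -0.03, 0.01]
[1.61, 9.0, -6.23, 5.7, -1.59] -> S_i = Random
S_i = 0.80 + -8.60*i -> [0.8, -7.8, -16.4, -25.0, -33.6]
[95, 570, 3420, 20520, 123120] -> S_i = 95*6^i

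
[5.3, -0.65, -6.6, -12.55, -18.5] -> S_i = 5.30 + -5.95*i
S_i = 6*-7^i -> [6, -42, 294, -2058, 14406]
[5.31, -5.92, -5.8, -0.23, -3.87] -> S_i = Random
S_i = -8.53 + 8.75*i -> [-8.53, 0.22, 8.97, 17.72, 26.47]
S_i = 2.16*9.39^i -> [2.16, 20.28, 190.45, 1788.34, 16792.53]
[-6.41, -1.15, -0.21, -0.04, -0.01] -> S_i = -6.41*0.18^i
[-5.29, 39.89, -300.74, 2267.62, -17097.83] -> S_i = -5.29*(-7.54)^i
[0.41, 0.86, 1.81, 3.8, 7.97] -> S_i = 0.41*2.10^i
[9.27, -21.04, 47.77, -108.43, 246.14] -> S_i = 9.27*(-2.27)^i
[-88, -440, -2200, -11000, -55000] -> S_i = -88*5^i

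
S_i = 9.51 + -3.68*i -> [9.51, 5.83, 2.15, -1.53, -5.21]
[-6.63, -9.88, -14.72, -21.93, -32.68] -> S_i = -6.63*1.49^i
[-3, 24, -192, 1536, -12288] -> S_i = -3*-8^i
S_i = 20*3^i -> [20, 60, 180, 540, 1620]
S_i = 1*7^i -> [1, 7, 49, 343, 2401]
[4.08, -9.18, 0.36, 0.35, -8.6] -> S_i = Random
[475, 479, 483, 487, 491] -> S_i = 475 + 4*i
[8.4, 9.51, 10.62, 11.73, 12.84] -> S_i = 8.40 + 1.11*i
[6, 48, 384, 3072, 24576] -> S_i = 6*8^i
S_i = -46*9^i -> [-46, -414, -3726, -33534, -301806]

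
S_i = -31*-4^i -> [-31, 124, -496, 1984, -7936]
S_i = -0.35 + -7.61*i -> [-0.35, -7.96, -15.57, -23.18, -30.79]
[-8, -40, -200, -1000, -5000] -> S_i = -8*5^i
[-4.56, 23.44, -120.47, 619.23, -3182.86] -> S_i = -4.56*(-5.14)^i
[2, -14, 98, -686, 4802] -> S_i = 2*-7^i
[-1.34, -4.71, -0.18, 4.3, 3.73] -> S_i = Random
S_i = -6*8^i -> [-6, -48, -384, -3072, -24576]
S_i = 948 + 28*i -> [948, 976, 1004, 1032, 1060]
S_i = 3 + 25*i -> [3, 28, 53, 78, 103]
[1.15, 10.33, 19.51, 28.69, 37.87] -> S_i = 1.15 + 9.18*i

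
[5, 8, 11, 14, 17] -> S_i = 5 + 3*i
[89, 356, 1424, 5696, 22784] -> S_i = 89*4^i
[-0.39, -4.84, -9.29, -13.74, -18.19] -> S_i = -0.39 + -4.45*i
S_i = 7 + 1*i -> [7, 8, 9, 10, 11]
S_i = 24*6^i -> [24, 144, 864, 5184, 31104]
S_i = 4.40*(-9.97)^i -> [4.4, -43.87, 437.36, -4360.52, 43474.37]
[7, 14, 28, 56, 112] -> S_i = 7*2^i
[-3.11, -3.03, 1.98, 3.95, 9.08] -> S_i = Random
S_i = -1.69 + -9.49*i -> [-1.69, -11.18, -20.67, -30.16, -39.65]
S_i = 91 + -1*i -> [91, 90, 89, 88, 87]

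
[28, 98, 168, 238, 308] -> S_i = 28 + 70*i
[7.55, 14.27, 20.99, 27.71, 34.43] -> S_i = 7.55 + 6.72*i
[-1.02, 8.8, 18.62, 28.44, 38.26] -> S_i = -1.02 + 9.82*i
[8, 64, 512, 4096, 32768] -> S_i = 8*8^i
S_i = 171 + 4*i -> [171, 175, 179, 183, 187]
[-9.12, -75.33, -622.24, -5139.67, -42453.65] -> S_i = -9.12*8.26^i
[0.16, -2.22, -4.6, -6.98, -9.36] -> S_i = 0.16 + -2.38*i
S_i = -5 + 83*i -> [-5, 78, 161, 244, 327]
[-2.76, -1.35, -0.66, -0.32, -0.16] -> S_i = -2.76*0.49^i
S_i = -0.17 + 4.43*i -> [-0.17, 4.26, 8.69, 13.12, 17.55]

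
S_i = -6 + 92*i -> [-6, 86, 178, 270, 362]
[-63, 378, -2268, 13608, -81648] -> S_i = -63*-6^i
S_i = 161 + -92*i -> [161, 69, -23, -115, -207]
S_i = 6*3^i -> [6, 18, 54, 162, 486]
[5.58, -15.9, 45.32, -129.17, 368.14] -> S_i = 5.58*(-2.85)^i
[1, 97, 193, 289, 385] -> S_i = 1 + 96*i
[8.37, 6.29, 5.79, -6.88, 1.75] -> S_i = Random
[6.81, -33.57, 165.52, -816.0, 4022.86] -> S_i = 6.81*(-4.93)^i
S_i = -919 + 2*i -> [-919, -917, -915, -913, -911]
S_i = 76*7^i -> [76, 532, 3724, 26068, 182476]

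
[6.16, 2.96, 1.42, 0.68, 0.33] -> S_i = 6.16*0.48^i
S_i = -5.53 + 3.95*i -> [-5.53, -1.58, 2.37, 6.32, 10.27]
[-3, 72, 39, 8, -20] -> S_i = Random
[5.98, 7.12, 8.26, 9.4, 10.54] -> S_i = 5.98 + 1.14*i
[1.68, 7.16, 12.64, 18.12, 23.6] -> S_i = 1.68 + 5.48*i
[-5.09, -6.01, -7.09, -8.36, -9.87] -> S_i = -5.09*1.18^i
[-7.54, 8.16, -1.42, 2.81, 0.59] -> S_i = Random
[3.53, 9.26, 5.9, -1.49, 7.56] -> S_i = Random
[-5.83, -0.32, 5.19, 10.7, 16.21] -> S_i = -5.83 + 5.51*i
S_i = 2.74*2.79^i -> [2.74, 7.64, 21.33, 59.51, 166.02]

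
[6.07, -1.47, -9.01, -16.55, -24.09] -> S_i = 6.07 + -7.54*i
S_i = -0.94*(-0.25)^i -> [-0.94, 0.24, -0.06, 0.01, -0.0]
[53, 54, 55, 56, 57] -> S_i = 53 + 1*i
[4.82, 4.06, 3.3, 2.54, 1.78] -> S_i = 4.82 + -0.76*i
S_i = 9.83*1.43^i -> [9.83, 14.06, 20.1, 28.74, 41.11]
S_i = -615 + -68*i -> [-615, -683, -751, -819, -887]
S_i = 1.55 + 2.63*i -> [1.55, 4.18, 6.81, 9.44, 12.07]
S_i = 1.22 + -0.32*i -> [1.22, 0.9, 0.58, 0.26, -0.06]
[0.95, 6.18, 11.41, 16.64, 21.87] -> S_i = 0.95 + 5.23*i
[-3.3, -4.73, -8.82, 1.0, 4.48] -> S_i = Random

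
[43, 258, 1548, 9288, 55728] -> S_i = 43*6^i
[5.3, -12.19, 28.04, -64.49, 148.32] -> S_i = 5.30*(-2.30)^i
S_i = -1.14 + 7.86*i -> [-1.14, 6.72, 14.58, 22.44, 30.3]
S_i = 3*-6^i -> [3, -18, 108, -648, 3888]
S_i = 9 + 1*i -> [9, 10, 11, 12, 13]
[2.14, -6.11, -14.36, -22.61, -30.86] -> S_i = 2.14 + -8.25*i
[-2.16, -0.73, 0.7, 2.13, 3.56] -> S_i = -2.16 + 1.43*i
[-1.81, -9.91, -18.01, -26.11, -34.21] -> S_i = -1.81 + -8.10*i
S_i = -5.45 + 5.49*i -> [-5.45, 0.04, 5.53, 11.02, 16.51]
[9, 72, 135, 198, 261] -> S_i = 9 + 63*i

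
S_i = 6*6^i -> [6, 36, 216, 1296, 7776]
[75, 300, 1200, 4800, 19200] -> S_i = 75*4^i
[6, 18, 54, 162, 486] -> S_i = 6*3^i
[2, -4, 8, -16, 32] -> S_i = 2*-2^i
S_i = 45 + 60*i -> [45, 105, 165, 225, 285]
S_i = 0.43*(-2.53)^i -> [0.43, -1.09, 2.75, -6.96, 17.62]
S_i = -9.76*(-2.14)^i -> [-9.76, 20.89, -44.7, 95.65, -204.69]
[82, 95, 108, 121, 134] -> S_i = 82 + 13*i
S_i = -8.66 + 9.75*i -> [-8.66, 1.09, 10.84, 20.59, 30.34]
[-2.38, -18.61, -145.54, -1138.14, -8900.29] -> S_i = -2.38*7.82^i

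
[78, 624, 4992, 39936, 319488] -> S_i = 78*8^i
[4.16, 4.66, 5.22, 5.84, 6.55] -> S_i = 4.16*1.12^i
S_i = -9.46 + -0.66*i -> [-9.46, -10.12, -10.78, -11.44, -12.1]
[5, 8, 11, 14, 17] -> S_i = 5 + 3*i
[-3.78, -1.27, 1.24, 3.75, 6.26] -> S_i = -3.78 + 2.51*i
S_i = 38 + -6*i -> [38, 32, 26, 20, 14]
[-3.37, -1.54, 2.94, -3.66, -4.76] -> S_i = Random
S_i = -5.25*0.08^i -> [-5.25, -0.42, -0.03, -0.0, -0.0]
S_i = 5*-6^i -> [5, -30, 180, -1080, 6480]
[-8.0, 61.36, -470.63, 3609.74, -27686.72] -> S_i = -8.00*(-7.67)^i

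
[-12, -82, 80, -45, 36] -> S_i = Random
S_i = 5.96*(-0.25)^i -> [5.96, -1.49, 0.37, -0.09, 0.02]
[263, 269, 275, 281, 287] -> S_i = 263 + 6*i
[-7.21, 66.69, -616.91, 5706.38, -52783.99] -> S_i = -7.21*(-9.25)^i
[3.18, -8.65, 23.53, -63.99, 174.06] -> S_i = 3.18*(-2.72)^i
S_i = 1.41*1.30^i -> [1.41, 1.83, 2.38, 3.1, 4.03]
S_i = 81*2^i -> [81, 162, 324, 648, 1296]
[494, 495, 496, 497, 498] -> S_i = 494 + 1*i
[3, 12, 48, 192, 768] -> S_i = 3*4^i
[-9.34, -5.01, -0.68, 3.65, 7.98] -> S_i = -9.34 + 4.33*i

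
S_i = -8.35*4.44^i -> [-8.35, -37.07, -164.61, -730.86, -3245.03]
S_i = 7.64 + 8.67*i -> [7.64, 16.31, 24.98, 33.65, 42.32]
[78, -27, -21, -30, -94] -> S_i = Random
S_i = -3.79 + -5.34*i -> [-3.79, -9.13, -14.47, -19.81, -25.15]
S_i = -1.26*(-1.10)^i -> [-1.26, 1.39, -1.52, 1.68, -1.84]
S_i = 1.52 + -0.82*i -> [1.52, 0.7, -0.12, -0.94, -1.76]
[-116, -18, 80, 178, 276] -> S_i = -116 + 98*i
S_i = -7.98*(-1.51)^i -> [-7.98, 12.05, -18.2, 27.47, -41.49]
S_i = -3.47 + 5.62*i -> [-3.47, 2.15, 7.77, 13.39, 19.01]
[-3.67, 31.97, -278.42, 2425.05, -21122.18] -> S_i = -3.67*(-8.71)^i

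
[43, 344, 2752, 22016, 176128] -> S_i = 43*8^i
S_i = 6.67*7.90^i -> [6.67, 52.69, 416.27, 3288.57, 25979.7]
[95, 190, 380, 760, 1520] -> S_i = 95*2^i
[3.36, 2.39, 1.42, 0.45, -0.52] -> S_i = 3.36 + -0.97*i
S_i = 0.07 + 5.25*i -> [0.07, 5.32, 10.57, 15.82, 21.07]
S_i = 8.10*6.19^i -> [8.1, 50.14, 310.36, 1921.13, 11891.8]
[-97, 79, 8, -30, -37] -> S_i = Random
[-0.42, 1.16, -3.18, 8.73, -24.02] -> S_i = -0.42*(-2.75)^i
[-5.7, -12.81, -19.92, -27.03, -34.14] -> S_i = -5.70 + -7.11*i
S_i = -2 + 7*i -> [-2, 5, 12, 19, 26]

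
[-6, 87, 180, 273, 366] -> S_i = -6 + 93*i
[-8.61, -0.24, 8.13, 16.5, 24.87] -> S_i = -8.61 + 8.37*i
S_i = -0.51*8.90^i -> [-0.51, -4.54, -40.4, -359.53, -3199.85]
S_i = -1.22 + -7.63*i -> [-1.22, -8.85, -16.48, -24.11, -31.74]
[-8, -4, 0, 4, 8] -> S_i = -8 + 4*i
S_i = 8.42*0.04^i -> [8.42, 0.34, 0.01, 0.0, 0.0]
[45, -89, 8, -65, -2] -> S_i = Random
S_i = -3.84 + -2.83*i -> [-3.84, -6.67, -9.5, -12.33, -15.16]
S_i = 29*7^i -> [29, 203, 1421, 9947, 69629]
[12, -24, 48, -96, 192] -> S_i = 12*-2^i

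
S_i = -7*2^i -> [-7, -14, -28, -56, -112]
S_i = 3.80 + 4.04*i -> [3.8, 7.84, 11.88, 15.92, 19.96]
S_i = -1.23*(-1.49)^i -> [-1.23, 1.83, -2.73, 4.07, -6.06]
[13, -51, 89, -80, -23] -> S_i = Random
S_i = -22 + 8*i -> [-22, -14, -6, 2, 10]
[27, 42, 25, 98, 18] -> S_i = Random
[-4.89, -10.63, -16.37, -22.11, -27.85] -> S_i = -4.89 + -5.74*i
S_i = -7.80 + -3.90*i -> [-7.8, -11.7, -15.6, -19.5, -23.4]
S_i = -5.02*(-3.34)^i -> [-5.02, 16.77, -56.0, 187.04, -624.73]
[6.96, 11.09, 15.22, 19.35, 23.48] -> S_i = 6.96 + 4.13*i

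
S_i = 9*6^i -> [9, 54, 324, 1944, 11664]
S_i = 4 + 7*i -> [4, 11, 18, 25, 32]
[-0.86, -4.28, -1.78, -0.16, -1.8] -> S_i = Random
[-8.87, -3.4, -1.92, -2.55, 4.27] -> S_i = Random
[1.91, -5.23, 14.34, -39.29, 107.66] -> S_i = 1.91*(-2.74)^i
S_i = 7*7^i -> [7, 49, 343, 2401, 16807]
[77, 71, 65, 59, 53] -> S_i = 77 + -6*i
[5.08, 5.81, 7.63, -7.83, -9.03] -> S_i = Random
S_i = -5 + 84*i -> [-5, 79, 163, 247, 331]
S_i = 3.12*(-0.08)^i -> [3.12, -0.25, 0.02, -0.0, 0.0]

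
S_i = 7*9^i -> [7, 63, 567, 5103, 45927]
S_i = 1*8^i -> [1, 8, 64, 512, 4096]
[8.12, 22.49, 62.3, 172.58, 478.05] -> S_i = 8.12*2.77^i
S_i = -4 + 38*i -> [-4, 34, 72, 110, 148]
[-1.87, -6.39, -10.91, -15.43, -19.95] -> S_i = -1.87 + -4.52*i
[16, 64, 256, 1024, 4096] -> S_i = 16*4^i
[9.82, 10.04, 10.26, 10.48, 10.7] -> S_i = 9.82 + 0.22*i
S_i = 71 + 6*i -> [71, 77, 83, 89, 95]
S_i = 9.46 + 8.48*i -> [9.46, 17.94, 26.42, 34.9, 43.38]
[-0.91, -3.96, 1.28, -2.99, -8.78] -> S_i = Random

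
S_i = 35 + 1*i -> [35, 36, 37, 38, 39]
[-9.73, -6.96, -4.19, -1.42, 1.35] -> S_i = -9.73 + 2.77*i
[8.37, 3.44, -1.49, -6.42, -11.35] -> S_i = 8.37 + -4.93*i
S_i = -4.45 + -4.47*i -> [-4.45, -8.92, -13.39, -17.86, -22.33]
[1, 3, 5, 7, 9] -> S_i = 1 + 2*i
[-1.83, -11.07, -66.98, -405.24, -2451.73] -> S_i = -1.83*6.05^i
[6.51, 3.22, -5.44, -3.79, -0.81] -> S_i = Random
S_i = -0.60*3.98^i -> [-0.6, -2.39, -9.5, -37.83, -150.55]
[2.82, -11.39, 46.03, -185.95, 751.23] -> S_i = 2.82*(-4.04)^i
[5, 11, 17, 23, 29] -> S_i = 5 + 6*i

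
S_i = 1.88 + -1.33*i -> [1.88, 0.55, -0.78, -2.11, -3.44]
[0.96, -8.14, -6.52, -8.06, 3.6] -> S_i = Random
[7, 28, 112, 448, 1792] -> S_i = 7*4^i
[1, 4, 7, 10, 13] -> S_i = 1 + 3*i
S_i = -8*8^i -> [-8, -64, -512, -4096, -32768]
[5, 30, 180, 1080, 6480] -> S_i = 5*6^i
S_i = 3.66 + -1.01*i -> [3.66, 2.65, 1.64, 0.63, -0.38]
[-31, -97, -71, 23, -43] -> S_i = Random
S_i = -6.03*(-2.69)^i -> [-6.03, 16.22, -43.63, 117.37, -315.74]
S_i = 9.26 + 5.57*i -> [9.26, 14.83, 20.4, 25.97, 31.54]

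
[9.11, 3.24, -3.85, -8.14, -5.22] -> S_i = Random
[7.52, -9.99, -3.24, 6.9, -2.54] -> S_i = Random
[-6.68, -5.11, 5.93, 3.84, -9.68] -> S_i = Random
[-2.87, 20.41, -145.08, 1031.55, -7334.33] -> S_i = -2.87*(-7.11)^i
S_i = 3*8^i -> [3, 24, 192, 1536, 12288]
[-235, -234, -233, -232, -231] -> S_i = -235 + 1*i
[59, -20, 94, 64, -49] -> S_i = Random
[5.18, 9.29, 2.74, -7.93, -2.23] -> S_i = Random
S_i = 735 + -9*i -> [735, 726, 717, 708, 699]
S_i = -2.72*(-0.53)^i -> [-2.72, 1.44, -0.76, 0.4, -0.21]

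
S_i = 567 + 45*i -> [567, 612, 657, 702, 747]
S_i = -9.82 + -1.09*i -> [-9.82, -10.91, -12.0, -13.09, -14.18]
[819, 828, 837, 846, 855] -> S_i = 819 + 9*i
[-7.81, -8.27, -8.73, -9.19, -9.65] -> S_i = -7.81 + -0.46*i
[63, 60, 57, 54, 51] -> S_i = 63 + -3*i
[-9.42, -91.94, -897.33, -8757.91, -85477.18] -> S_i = -9.42*9.76^i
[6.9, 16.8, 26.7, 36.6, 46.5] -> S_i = 6.90 + 9.90*i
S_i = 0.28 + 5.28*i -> [0.28, 5.56, 10.84, 16.12, 21.4]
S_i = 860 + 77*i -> [860, 937, 1014, 1091, 1168]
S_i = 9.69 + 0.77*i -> [9.69, 10.46, 11.23, 12.0, 12.77]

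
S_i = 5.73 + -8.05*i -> [5.73, -2.32, -10.37, -18.42, -26.47]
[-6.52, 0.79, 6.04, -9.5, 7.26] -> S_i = Random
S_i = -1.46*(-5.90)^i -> [-1.46, 8.61, -50.82, 299.85, -1769.13]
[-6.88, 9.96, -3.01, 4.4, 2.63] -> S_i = Random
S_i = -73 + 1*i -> [-73, -72, -71, -70, -69]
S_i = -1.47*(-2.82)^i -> [-1.47, 4.15, -11.69, 32.97, -92.96]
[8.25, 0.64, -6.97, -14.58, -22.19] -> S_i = 8.25 + -7.61*i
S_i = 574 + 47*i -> [574, 621, 668, 715, 762]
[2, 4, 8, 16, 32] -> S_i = 2*2^i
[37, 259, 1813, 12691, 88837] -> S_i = 37*7^i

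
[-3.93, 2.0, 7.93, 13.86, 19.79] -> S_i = -3.93 + 5.93*i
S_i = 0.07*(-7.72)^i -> [0.07, -0.54, 4.17, -32.21, 248.64]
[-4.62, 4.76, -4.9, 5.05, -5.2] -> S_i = -4.62*(-1.03)^i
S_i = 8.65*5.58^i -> [8.65, 48.27, 269.33, 1502.86, 8385.96]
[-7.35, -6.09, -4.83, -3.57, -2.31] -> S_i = -7.35 + 1.26*i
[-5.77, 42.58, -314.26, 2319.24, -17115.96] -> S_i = -5.77*(-7.38)^i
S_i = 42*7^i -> [42, 294, 2058, 14406, 100842]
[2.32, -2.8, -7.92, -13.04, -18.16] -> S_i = 2.32 + -5.12*i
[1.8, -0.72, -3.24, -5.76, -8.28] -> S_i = 1.80 + -2.52*i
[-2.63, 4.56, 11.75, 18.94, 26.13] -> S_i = -2.63 + 7.19*i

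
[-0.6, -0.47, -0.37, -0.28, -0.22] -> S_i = -0.60*0.78^i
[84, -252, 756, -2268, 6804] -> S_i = 84*-3^i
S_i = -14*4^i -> [-14, -56, -224, -896, -3584]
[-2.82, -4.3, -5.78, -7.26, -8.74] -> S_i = -2.82 + -1.48*i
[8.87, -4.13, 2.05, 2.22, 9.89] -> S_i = Random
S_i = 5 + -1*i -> [5, 4, 3, 2, 1]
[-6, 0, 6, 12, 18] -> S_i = -6 + 6*i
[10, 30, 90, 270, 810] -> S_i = 10*3^i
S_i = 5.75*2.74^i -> [5.75, 15.76, 43.17, 118.28, 324.09]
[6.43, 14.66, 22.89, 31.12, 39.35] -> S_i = 6.43 + 8.23*i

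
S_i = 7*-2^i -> [7, -14, 28, -56, 112]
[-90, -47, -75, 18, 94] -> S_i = Random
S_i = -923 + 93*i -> [-923, -830, -737, -644, -551]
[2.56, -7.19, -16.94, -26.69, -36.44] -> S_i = 2.56 + -9.75*i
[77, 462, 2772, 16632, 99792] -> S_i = 77*6^i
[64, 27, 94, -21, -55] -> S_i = Random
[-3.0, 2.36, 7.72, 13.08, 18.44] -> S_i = -3.00 + 5.36*i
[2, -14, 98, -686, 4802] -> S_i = 2*-7^i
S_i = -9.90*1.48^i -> [-9.9, -14.65, -21.68, -32.09, -47.5]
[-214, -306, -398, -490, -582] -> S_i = -214 + -92*i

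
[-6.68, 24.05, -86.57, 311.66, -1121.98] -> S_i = -6.68*(-3.60)^i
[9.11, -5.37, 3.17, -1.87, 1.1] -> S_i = 9.11*(-0.59)^i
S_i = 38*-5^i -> [38, -190, 950, -4750, 23750]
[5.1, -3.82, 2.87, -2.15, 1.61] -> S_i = 5.10*(-0.75)^i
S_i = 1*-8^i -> [1, -8, 64, -512, 4096]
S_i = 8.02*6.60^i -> [8.02, 52.93, 349.35, 2305.72, 15217.74]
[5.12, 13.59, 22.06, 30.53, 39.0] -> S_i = 5.12 + 8.47*i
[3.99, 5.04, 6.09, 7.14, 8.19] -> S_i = 3.99 + 1.05*i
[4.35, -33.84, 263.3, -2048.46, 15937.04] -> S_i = 4.35*(-7.78)^i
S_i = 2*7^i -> [2, 14, 98, 686, 4802]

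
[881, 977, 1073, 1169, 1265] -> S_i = 881 + 96*i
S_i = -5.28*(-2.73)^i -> [-5.28, 14.41, -39.35, 107.43, -293.28]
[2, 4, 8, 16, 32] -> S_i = 2*2^i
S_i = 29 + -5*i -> [29, 24, 19, 14, 9]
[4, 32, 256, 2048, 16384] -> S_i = 4*8^i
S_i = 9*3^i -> [9, 27, 81, 243, 729]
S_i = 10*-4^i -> [10, -40, 160, -640, 2560]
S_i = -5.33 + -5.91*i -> [-5.33, -11.24, -17.15, -23.06, -28.97]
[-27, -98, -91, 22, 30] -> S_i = Random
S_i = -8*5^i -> [-8, -40, -200, -1000, -5000]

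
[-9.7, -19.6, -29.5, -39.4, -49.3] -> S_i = -9.70 + -9.90*i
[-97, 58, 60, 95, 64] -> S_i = Random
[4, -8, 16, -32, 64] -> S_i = 4*-2^i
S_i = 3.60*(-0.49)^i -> [3.6, -1.76, 0.86, -0.42, 0.21]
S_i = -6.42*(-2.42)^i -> [-6.42, 15.54, -37.6, 90.99, -220.19]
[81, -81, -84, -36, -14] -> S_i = Random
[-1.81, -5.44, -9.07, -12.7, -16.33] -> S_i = -1.81 + -3.63*i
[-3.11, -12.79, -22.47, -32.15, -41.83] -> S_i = -3.11 + -9.68*i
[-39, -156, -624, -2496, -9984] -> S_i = -39*4^i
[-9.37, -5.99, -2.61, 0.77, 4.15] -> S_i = -9.37 + 3.38*i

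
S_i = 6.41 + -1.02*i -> [6.41, 5.39, 4.37, 3.35, 2.33]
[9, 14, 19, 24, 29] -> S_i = 9 + 5*i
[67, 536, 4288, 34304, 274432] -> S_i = 67*8^i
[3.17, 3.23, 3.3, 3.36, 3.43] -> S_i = 3.17*1.02^i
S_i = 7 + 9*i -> [7, 16, 25, 34, 43]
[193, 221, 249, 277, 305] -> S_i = 193 + 28*i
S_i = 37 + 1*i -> [37, 38, 39, 40, 41]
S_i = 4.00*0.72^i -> [4.0, 2.88, 2.07, 1.49, 1.07]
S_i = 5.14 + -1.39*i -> [5.14, 3.75, 2.36, 0.97, -0.42]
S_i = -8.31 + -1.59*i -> [-8.31, -9.9, -11.49, -13.08, -14.67]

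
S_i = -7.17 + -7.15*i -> [-7.17, -14.32, -21.47, -28.62, -35.77]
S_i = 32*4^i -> [32, 128, 512, 2048, 8192]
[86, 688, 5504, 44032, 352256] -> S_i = 86*8^i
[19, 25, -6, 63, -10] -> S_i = Random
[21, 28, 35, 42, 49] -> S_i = 21 + 7*i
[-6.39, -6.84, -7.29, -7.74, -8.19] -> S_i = -6.39 + -0.45*i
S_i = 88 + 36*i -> [88, 124, 160, 196, 232]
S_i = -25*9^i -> [-25, -225, -2025, -18225, -164025]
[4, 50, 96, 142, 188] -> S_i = 4 + 46*i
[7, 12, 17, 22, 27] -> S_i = 7 + 5*i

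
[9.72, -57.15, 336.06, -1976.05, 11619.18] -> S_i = 9.72*(-5.88)^i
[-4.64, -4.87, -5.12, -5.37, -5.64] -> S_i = -4.64*1.05^i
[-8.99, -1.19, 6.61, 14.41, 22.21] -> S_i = -8.99 + 7.80*i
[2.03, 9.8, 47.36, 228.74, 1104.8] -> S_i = 2.03*4.83^i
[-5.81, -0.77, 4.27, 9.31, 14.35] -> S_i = -5.81 + 5.04*i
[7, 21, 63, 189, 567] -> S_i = 7*3^i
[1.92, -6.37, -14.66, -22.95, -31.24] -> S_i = 1.92 + -8.29*i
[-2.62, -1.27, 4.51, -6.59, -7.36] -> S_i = Random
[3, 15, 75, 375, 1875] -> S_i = 3*5^i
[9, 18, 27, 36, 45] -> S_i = 9 + 9*i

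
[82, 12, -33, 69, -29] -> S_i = Random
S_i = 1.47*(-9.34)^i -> [1.47, -13.73, 128.24, -1197.73, 11186.77]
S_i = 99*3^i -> [99, 297, 891, 2673, 8019]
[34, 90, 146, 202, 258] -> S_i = 34 + 56*i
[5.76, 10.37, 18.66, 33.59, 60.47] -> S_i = 5.76*1.80^i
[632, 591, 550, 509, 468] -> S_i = 632 + -41*i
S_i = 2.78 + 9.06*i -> [2.78, 11.84, 20.9, 29.96, 39.02]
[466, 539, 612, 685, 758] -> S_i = 466 + 73*i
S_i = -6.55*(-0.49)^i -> [-6.55, 3.21, -1.57, 0.77, -0.38]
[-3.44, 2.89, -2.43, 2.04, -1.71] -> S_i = -3.44*(-0.84)^i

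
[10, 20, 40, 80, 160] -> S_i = 10*2^i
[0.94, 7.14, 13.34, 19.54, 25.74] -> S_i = 0.94 + 6.20*i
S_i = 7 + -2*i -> [7, 5, 3, 1, -1]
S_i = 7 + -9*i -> [7, -2, -11, -20, -29]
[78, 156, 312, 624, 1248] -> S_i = 78*2^i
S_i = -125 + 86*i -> [-125, -39, 47, 133, 219]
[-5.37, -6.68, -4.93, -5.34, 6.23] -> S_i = Random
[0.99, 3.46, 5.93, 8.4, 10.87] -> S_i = 0.99 + 2.47*i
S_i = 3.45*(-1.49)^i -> [3.45, -5.14, 7.66, -11.41, 17.0]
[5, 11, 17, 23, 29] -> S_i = 5 + 6*i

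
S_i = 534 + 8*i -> [534, 542, 550, 558, 566]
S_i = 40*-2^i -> [40, -80, 160, -320, 640]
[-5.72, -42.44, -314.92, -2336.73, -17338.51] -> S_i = -5.72*7.42^i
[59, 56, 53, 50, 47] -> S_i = 59 + -3*i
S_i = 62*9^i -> [62, 558, 5022, 45198, 406782]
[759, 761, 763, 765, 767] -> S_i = 759 + 2*i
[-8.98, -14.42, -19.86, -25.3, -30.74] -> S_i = -8.98 + -5.44*i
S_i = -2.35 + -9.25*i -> [-2.35, -11.6, -20.85, -30.1, -39.35]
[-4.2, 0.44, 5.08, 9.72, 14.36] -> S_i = -4.20 + 4.64*i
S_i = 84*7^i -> [84, 588, 4116, 28812, 201684]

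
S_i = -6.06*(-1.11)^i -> [-6.06, 6.73, -7.47, 8.29, -9.2]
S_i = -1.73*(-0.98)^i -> [-1.73, 1.7, -1.66, 1.63, -1.6]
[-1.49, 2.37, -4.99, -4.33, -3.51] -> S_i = Random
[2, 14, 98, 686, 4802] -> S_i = 2*7^i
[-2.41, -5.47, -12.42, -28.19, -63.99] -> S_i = -2.41*2.27^i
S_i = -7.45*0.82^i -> [-7.45, -6.11, -5.01, -4.11, -3.37]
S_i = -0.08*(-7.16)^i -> [-0.08, 0.57, -4.1, 29.36, -210.25]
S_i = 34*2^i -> [34, 68, 136, 272, 544]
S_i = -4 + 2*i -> [-4, -2, 0, 2, 4]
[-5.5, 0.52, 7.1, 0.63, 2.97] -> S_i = Random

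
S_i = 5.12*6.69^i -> [5.12, 34.25, 229.15, 1533.02, 10255.92]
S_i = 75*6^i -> [75, 450, 2700, 16200, 97200]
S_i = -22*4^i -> [-22, -88, -352, -1408, -5632]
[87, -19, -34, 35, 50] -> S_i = Random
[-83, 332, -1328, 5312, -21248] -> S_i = -83*-4^i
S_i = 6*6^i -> [6, 36, 216, 1296, 7776]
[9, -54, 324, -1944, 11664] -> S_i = 9*-6^i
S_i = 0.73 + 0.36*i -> [0.73, 1.09, 1.45, 1.81, 2.17]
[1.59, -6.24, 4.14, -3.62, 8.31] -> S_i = Random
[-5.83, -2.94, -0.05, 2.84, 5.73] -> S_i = -5.83 + 2.89*i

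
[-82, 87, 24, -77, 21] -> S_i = Random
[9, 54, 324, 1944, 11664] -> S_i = 9*6^i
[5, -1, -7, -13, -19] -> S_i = 5 + -6*i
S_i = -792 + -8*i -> [-792, -800, -808, -816, -824]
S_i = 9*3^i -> [9, 27, 81, 243, 729]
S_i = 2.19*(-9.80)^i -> [2.19, -21.46, 210.33, -2061.21, 20199.86]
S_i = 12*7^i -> [12, 84, 588, 4116, 28812]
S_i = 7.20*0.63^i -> [7.2, 4.54, 2.86, 1.8, 1.13]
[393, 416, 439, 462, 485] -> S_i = 393 + 23*i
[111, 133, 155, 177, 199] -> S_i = 111 + 22*i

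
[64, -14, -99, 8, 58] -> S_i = Random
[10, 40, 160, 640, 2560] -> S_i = 10*4^i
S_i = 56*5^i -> [56, 280, 1400, 7000, 35000]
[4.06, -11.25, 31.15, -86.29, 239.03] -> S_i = 4.06*(-2.77)^i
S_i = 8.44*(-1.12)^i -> [8.44, -9.45, 10.59, -11.86, 13.28]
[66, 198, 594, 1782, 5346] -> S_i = 66*3^i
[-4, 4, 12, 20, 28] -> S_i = -4 + 8*i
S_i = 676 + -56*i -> [676, 620, 564, 508, 452]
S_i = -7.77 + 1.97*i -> [-7.77, -5.8, -3.83, -1.86, 0.11]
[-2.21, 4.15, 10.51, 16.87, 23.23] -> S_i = -2.21 + 6.36*i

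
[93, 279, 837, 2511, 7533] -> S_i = 93*3^i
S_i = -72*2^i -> [-72, -144, -288, -576, -1152]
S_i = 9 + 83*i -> [9, 92, 175, 258, 341]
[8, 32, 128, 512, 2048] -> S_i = 8*4^i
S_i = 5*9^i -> [5, 45, 405, 3645, 32805]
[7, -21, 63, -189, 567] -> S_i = 7*-3^i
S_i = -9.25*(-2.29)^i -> [-9.25, 21.18, -48.51, 111.08, -254.38]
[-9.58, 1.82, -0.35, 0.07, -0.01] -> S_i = -9.58*(-0.19)^i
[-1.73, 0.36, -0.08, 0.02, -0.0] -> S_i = -1.73*(-0.21)^i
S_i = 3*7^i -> [3, 21, 147, 1029, 7203]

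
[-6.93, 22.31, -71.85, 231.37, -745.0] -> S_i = -6.93*(-3.22)^i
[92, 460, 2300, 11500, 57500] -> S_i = 92*5^i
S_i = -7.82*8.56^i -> [-7.82, -66.94, -573.0, -4904.88, -41985.74]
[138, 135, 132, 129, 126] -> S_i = 138 + -3*i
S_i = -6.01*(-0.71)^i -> [-6.01, 4.27, -3.03, 2.15, -1.53]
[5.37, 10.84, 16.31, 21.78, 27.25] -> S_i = 5.37 + 5.47*i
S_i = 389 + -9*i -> [389, 380, 371, 362, 353]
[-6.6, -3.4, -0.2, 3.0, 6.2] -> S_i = -6.60 + 3.20*i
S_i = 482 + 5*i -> [482, 487, 492, 497, 502]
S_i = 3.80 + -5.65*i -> [3.8, -1.85, -7.5, -13.15, -18.8]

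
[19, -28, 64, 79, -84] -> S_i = Random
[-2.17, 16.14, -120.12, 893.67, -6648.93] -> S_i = -2.17*(-7.44)^i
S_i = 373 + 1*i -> [373, 374, 375, 376, 377]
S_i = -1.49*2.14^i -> [-1.49, -3.19, -6.82, -14.6, -31.25]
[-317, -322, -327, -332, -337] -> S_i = -317 + -5*i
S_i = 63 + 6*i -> [63, 69, 75, 81, 87]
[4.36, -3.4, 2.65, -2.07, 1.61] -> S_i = 4.36*(-0.78)^i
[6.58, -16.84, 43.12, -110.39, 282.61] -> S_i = 6.58*(-2.56)^i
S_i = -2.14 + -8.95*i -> [-2.14, -11.09, -20.04, -28.99, -37.94]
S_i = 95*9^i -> [95, 855, 7695, 69255, 623295]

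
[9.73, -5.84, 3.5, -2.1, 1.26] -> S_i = 9.73*(-0.60)^i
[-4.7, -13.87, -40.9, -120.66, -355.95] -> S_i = -4.70*2.95^i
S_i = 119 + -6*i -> [119, 113, 107, 101, 95]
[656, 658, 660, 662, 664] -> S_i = 656 + 2*i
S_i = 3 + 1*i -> [3, 4, 5, 6, 7]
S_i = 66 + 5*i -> [66, 71, 76, 81, 86]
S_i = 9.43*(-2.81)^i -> [9.43, -26.5, 74.46, -209.23, 587.95]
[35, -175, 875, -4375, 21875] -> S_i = 35*-5^i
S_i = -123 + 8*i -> [-123, -115, -107, -99, -91]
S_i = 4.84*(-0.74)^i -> [4.84, -3.58, 2.65, -1.96, 1.45]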